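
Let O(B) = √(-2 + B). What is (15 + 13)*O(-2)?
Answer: 56*I ≈ 56.0*I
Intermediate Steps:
(15 + 13)*O(-2) = (15 + 13)*√(-2 - 2) = 28*√(-4) = 28*(2*I) = 56*I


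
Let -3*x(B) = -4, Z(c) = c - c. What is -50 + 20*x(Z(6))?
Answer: -70/3 ≈ -23.333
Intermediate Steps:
Z(c) = 0
x(B) = 4/3 (x(B) = -⅓*(-4) = 4/3)
-50 + 20*x(Z(6)) = -50 + 20*(4/3) = -50 + 80/3 = -70/3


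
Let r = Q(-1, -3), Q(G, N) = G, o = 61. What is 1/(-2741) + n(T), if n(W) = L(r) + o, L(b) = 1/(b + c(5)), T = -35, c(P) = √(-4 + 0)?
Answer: 833259/13705 - 2*I/5 ≈ 60.8 - 0.4*I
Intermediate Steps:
r = -1
c(P) = 2*I (c(P) = √(-4) = 2*I)
L(b) = 1/(b + 2*I)
n(W) = 61 + (-1 - 2*I)/5 (n(W) = 1/(-1 + 2*I) + 61 = (-1 - 2*I)/5 + 61 = 61 + (-1 - 2*I)/5)
1/(-2741) + n(T) = 1/(-2741) + (304/5 - 2*I/5) = -1/2741 + (304/5 - 2*I/5) = 833259/13705 - 2*I/5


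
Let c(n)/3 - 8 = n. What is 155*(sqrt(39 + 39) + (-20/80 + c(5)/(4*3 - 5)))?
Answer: 23095/28 + 155*sqrt(78) ≈ 2193.7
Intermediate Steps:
c(n) = 24 + 3*n
155*(sqrt(39 + 39) + (-20/80 + c(5)/(4*3 - 5))) = 155*(sqrt(39 + 39) + (-20/80 + (24 + 3*5)/(4*3 - 5))) = 155*(sqrt(78) + (-20*1/80 + (24 + 15)/(12 - 5))) = 155*(sqrt(78) + (-1/4 + 39/7)) = 155*(sqrt(78) + 149/28) = 155*(149/28 + sqrt(78)) = 23095/28 + 155*sqrt(78)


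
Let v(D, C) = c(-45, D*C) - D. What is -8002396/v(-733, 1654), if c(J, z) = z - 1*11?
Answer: 2000599/302915 ≈ 6.6045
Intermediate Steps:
c(J, z) = -11 + z (c(J, z) = z - 11 = -11 + z)
v(D, C) = -11 - D + C*D (v(D, C) = (-11 + D*C) - D = (-11 + C*D) - D = -11 - D + C*D)
-8002396/v(-733, 1654) = -8002396/(-11 - 1*(-733) + 1654*(-733)) = -8002396/(-11 + 733 - 1212382) = -8002396/(-1211660) = -8002396*(-1/1211660) = 2000599/302915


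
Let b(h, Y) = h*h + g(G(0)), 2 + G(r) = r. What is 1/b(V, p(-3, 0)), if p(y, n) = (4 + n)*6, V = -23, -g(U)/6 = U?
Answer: 1/541 ≈ 0.0018484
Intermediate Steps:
G(r) = -2 + r
g(U) = -6*U
p(y, n) = 24 + 6*n
b(h, Y) = 12 + h² (b(h, Y) = h*h - 6*(-2 + 0) = h² - 6*(-2) = h² + 12 = 12 + h²)
1/b(V, p(-3, 0)) = 1/(12 + (-23)²) = 1/(12 + 529) = 1/541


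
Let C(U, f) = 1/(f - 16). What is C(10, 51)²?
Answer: 1/1225 ≈ 0.00081633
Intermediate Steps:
C(U, f) = 1/(-16 + f)
C(10, 51)² = (1/(-16 + 51))² = (1/35)² = 1/1225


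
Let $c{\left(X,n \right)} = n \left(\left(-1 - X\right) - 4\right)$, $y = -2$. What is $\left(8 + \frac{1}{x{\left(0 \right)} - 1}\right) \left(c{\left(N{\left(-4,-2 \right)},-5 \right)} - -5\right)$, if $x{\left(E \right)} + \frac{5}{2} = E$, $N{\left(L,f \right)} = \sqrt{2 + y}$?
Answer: $\frac{1620}{7} \approx 231.43$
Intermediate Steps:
$N{\left(L,f \right)} = 0$ ($N{\left(L,f \right)} = \sqrt{2 - 2} = \sqrt{0} = 0$)
$x{\left(E \right)} = - \frac{5}{2} + E$
$c{\left(X,n \right)} = n \left(-5 - X\right)$
$\left(8 + \frac{1}{x{\left(0 \right)} - 1}\right) \left(c{\left(N{\left(-4,-2 \right)},-5 \right)} - -5\right) = \left(8 + \frac{1}{\left(- \frac{5}{2} + 0\right) - 1}\right) \left(\left(-1\right) \left(-5\right) \left(5 + 0\right) - -5\right) = \left(8 + \frac{1}{- \frac{5}{2} - 1}\right) \left(\left(-1\right) \left(-5\right) 5 + 5\right) = \left(8 + \frac{1}{- \frac{7}{2}}\right) \left(25 + 5\right) = \left(8 - \frac{2}{7}\right) 30 = \frac{54}{7} \cdot 30 = \frac{1620}{7}$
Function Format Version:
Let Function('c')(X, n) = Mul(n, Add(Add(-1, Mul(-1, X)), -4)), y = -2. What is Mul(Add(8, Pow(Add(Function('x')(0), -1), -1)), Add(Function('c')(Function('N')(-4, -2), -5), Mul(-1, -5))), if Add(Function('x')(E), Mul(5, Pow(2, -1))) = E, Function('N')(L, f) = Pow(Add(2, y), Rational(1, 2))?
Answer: Rational(1620, 7) ≈ 231.43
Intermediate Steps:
Function('N')(L, f) = 0 (Function('N')(L, f) = Pow(Add(2, -2), Rational(1, 2)) = Pow(0, Rational(1, 2)) = 0)
Function('x')(E) = Add(Rational(-5, 2), E)
Function('c')(X, n) = Mul(n, Add(-5, Mul(-1, X)))
Mul(Add(8, Pow(Add(Function('x')(0), -1), -1)), Add(Function('c')(Function('N')(-4, -2), -5), Mul(-1, -5))) = Mul(Add(8, Pow(Add(Add(Rational(-5, 2), 0), -1), -1)), Add(Mul(-1, -5, Add(5, 0)), Mul(-1, -5))) = Mul(Add(8, Pow(Add(Rational(-5, 2), -1), -1)), Add(Mul(-1, -5, 5), 5)) = Mul(Add(8, Pow(Rational(-7, 2), -1)), Add(25, 5)) = Mul(Add(8, Rational(-2, 7)), 30) = Mul(Rational(54, 7), 30) = Rational(1620, 7)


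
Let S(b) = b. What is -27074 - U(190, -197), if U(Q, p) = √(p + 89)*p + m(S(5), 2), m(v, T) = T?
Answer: -27076 + 1182*I*√3 ≈ -27076.0 + 2047.3*I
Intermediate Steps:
U(Q, p) = 2 + p*√(89 + p) (U(Q, p) = √(p + 89)*p + 2 = √(89 + p)*p + 2 = p*√(89 + p) + 2 = 2 + p*√(89 + p))
-27074 - U(190, -197) = -27074 - (2 - 197*√(89 - 197)) = -27074 - (2 - 1182*I*√3) = -27074 + (-2 + 1182*I*√3) = -27076 + 1182*I*√3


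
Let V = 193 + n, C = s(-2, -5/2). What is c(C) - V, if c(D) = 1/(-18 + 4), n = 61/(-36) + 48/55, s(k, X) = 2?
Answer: -2664581/13860 ≈ -192.25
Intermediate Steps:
C = 2
n = -1627/1980 (n = 61*(-1/36) + 48*(1/55) = -61/36 + 48/55 = -1627/1980 ≈ -0.82172)
c(D) = -1/14 (c(D) = 1/(-14) = -1/14)
V = 380513/1980 (V = 193 - 1627/1980 = 380513/1980 ≈ 192.18)
c(C) - V = -1/14 - 1*380513/1980 = -1/14 - 380513/1980 = -2664581/13860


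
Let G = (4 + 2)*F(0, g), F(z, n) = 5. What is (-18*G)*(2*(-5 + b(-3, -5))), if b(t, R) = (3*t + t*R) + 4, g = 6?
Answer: -5400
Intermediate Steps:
b(t, R) = 4 + 3*t + R*t (b(t, R) = (3*t + R*t) + 4 = 4 + 3*t + R*t)
G = 30 (G = (4 + 2)*5 = 6*5 = 30)
(-18*G)*(2*(-5 + b(-3, -5))) = (-18*30)*(2*(-5 + (4 + 3*(-3) - 5*(-3)))) = -1080*(-5 + (4 - 9 + 15)) = -1080*(-5 + 10) = -1080*5 = -540*10 = -5400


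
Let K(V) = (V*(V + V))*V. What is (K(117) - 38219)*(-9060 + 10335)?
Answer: 4035383925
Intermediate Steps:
K(V) = 2*V³ (K(V) = (V*(2*V))*V = (2*V²)*V = 2*V³)
(K(117) - 38219)*(-9060 + 10335) = (2*117³ - 38219)*(-9060 + 10335) = (2*1601613 - 38219)*1275 = (3203226 - 38219)*1275 = 3165007*1275 = 4035383925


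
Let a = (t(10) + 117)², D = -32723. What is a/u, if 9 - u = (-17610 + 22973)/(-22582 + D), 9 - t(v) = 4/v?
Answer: 1090570356/628885 ≈ 1734.1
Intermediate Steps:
t(v) = 9 - 4/v
u = 503108/55305 (u = 9 - (-17610 + 22973)/(-22582 - 32723) = 9 - 5363/(-55305) = 9 - 5363*(-1)/55305 = 9 - 1*(-5363/55305) = 9 + 5363/55305 = 503108/55305 ≈ 9.0970)
a = 394384/25 (a = ((9 - 4/10) + 117)² = ((9 - 4*⅒) + 117)² = ((9 - ⅖) + 117)² = (43/5 + 117)² = (628/5)² = 394384/25 ≈ 15775.)
a/u = 394384/(25*(503108/55305)) = (394384/25)*(55305/503108) = 1090570356/628885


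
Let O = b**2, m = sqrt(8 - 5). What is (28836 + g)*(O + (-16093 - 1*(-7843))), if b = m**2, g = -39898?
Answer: 91161942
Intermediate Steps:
m = sqrt(3) ≈ 1.7320
b = 3 (b = (sqrt(3))**2 = 3)
O = 9 (O = 3**2 = 9)
(28836 + g)*(O + (-16093 - 1*(-7843))) = (28836 - 39898)*(9 + (-16093 - 1*(-7843))) = -11062*(9 + (-16093 + 7843)) = -11062*(9 - 8250) = -11062*(-8241) = 91161942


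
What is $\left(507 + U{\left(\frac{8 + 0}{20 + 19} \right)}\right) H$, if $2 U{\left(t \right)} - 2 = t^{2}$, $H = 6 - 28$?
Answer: $- \frac{16999400}{1521} \approx -11176.0$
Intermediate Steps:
$H = -22$ ($H = 6 - 28 = -22$)
$U{\left(t \right)} = 1 + \frac{t^{2}}{2}$
$\left(507 + U{\left(\frac{8 + 0}{20 + 19} \right)}\right) H = \left(507 + \left(1 + \frac{\left(\frac{8 + 0}{20 + 19}\right)^{2}}{2}\right)\right) \left(-22\right) = \left(507 + \left(1 + \frac{\left(\frac{8}{39}\right)^{2}}{2}\right)\right) \left(-22\right) = \left(507 + \left(1 + \frac{1}{2} \cdot \frac{64}{1521}\right)\right) \left(-22\right) = \left(507 + \left(1 + \frac{32}{1521}\right)\right) \left(-22\right) = \left(507 + \frac{1553}{1521}\right) \left(-22\right) = \frac{772700}{1521} \left(-22\right) = - \frac{16999400}{1521}$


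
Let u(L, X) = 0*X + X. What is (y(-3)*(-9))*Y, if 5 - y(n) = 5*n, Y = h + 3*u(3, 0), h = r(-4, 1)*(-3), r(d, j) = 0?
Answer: 0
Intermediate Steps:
u(L, X) = X (u(L, X) = 0 + X = X)
h = 0 (h = 0*(-3) = 0)
Y = 0 (Y = 0 + 3*0 = 0 + 0 = 0)
y(n) = 5 - 5*n
(y(-3)*(-9))*Y = ((5 - 5*(-3))*(-9))*0 = ((5 + 15)*(-9))*0 = (20*(-9))*0 = -180*0 = 0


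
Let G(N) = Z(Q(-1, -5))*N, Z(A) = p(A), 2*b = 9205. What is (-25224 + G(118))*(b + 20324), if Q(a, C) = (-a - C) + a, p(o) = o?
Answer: -614039401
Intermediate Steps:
b = 9205/2 (b = (½)*9205 = 9205/2 ≈ 4602.5)
Q(a, C) = -C (Q(a, C) = (-C - a) + a = -C)
Z(A) = A
G(N) = 5*N (G(N) = (-1*(-5))*N = 5*N)
(-25224 + G(118))*(b + 20324) = (-25224 + 5*118)*(9205/2 + 20324) = (-25224 + 590)*(49853/2) = -24634*49853/2 = -614039401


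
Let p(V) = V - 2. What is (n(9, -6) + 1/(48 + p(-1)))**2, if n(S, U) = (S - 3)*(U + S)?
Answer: 657721/2025 ≈ 324.80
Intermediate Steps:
n(S, U) = (-3 + S)*(S + U)
p(V) = -2 + V
(n(9, -6) + 1/(48 + p(-1)))**2 = ((9**2 - 3*9 - 3*(-6) + 9*(-6)) + 1/(48 + (-2 - 1)))**2 = ((81 - 27 + 18 - 54) + 1/(48 - 3))**2 = (18 + 1/45)**2 = (811/45)**2 = 657721/2025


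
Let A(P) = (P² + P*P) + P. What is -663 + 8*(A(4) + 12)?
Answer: -279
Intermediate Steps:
A(P) = P + 2*P² (A(P) = (P² + P²) + P = 2*P² + P = P + 2*P²)
-663 + 8*(A(4) + 12) = -663 + 8*(4*(1 + 2*4) + 12) = -663 + 8*(4*(1 + 8) + 12) = -663 + 8*(4*9 + 12) = -663 + 8*(36 + 12) = -663 + 8*48 = -663 + 384 = -279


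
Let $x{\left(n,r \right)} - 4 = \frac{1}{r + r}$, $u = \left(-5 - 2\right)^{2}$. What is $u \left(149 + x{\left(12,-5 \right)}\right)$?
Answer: $\frac{74921}{10} \approx 7492.1$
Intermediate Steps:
$u = 49$ ($u = \left(-7\right)^{2} = 49$)
$x{\left(n,r \right)} = 4 + \frac{1}{2 r}$ ($x{\left(n,r \right)} = 4 + \frac{1}{r + r} = 4 + \frac{1}{2 r}$)
$u \left(149 + x{\left(12,-5 \right)}\right) = 49 \left(149 + \left(4 + \frac{1}{2 \left(-5\right)}\right)\right) = 49 \left(149 + \left(4 + \frac{1}{2} \left(- \frac{1}{5}\right)\right)\right) = 49 \left(149 + \left(4 - \frac{1}{10}\right)\right) = 49 \left(149 + \frac{39}{10}\right) = 49 \cdot \frac{1529}{10} = \frac{74921}{10}$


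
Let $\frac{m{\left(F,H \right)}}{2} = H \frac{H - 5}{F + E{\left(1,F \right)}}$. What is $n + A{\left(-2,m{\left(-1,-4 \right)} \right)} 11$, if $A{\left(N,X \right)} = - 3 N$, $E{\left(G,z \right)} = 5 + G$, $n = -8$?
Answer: $58$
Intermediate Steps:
$m{\left(F,H \right)} = \frac{2 H \left(-5 + H\right)}{6 + F}$ ($m{\left(F,H \right)} = 2 H \frac{H - 5}{F + \left(5 + 1\right)} = 2 H \frac{-5 + H}{F + 6} = 2 H \frac{-5 + H}{6 + F} = 2 \frac{H \left(-5 + H\right)}{6 + F} = \frac{2 H \left(-5 + H\right)}{6 + F}$)
$n + A{\left(-2,m{\left(-1,-4 \right)} \right)} 11 = -8 + \left(-3\right) \left(-2\right) 11 = -8 + 6 \cdot 11 = -8 + 66 = 58$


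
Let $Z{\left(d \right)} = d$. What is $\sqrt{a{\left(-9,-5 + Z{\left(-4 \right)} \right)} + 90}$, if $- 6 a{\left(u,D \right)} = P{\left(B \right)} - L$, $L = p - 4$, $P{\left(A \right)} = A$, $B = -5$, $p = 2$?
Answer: $\frac{\sqrt{362}}{2} \approx 9.5132$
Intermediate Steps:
$L = -2$ ($L = 2 - 4 = -2$)
$a{\left(u,D \right)} = \frac{1}{2}$ ($a{\left(u,D \right)} = - \frac{-5 - -2}{6} = - \frac{-5 + 2}{6} = \left(- \frac{1}{6}\right) \left(-3\right) = \frac{1}{2}$)
$\sqrt{a{\left(-9,-5 + Z{\left(-4 \right)} \right)} + 90} = \sqrt{\frac{1}{2} + 90} = \sqrt{\frac{181}{2}} = \frac{\sqrt{362}}{2}$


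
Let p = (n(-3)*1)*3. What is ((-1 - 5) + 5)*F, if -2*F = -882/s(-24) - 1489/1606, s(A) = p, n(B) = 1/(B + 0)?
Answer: 1415003/3212 ≈ 440.54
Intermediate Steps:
n(B) = 1/B
p = -1 (p = (1/(-3))*3 = -⅓*1*3 = -⅓*3 = -1)
s(A) = -1
F = -1415003/3212 (F = -(-882/(-1) - 1489/1606)/2 = -(-882*(-1) - 1489*1/1606)/2 = -(882 - 1489/1606)/2 = -½*1415003/1606 = -1415003/3212 ≈ -440.54)
((-1 - 5) + 5)*F = ((-1 - 5) + 5)*(-1415003/3212) = (-6 + 5)*(-1415003/3212) = -1*(-1415003/3212) = 1415003/3212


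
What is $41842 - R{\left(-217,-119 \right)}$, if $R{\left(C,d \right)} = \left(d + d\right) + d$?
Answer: $42199$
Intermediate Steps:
$R{\left(C,d \right)} = 3 d$ ($R{\left(C,d \right)} = 2 d + d = 3 d$)
$41842 - R{\left(-217,-119 \right)} = 41842 - 3 \left(-119\right) = 41842 - -357 = 41842 + 357 = 42199$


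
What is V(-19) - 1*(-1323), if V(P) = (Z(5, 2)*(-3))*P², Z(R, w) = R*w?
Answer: -9507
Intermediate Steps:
V(P) = -30*P² (V(P) = ((5*2)*(-3))*P² = (10*(-3))*P² = -30*P²)
V(-19) - 1*(-1323) = -30*(-19)² - 1*(-1323) = -30*361 + 1323 = -10830 + 1323 = -9507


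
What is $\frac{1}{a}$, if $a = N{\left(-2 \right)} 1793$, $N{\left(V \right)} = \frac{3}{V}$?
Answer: $- \frac{2}{5379} \approx -0.00037182$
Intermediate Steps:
$a = - \frac{5379}{2}$ ($a = \frac{3}{-2} \cdot 1793 = 3 \left(- \frac{1}{2}\right) 1793 = \left(- \frac{3}{2}\right) 1793 = - \frac{5379}{2} \approx -2689.5$)
$\frac{1}{a} = \frac{1}{- \frac{5379}{2}} = - \frac{2}{5379}$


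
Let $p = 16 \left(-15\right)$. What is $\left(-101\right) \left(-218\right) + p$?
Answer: $21778$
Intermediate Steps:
$p = -240$
$\left(-101\right) \left(-218\right) + p = \left(-101\right) \left(-218\right) - 240 = 22018 - 240 = 21778$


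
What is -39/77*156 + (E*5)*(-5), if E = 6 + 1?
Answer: -19559/77 ≈ -254.01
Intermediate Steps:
E = 7
-39/77*156 + (E*5)*(-5) = -39/77*156 + (7*5)*(-5) = -39*1/77*156 + 35*(-5) = -39/77*156 - 175 = -6084/77 - 175 = -19559/77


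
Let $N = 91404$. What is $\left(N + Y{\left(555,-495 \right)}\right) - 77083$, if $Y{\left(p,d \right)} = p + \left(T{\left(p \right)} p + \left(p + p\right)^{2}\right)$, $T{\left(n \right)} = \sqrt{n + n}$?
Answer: $1246976 + 555 \sqrt{1110} \approx 1.2655 \cdot 10^{6}$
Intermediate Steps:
$T{\left(n \right)} = \sqrt{2} \sqrt{n}$ ($T{\left(n \right)} = \sqrt{2 n} = \sqrt{2} \sqrt{n}$)
$Y{\left(p,d \right)} = p + 4 p^{2} + \sqrt{2} p^{\frac{3}{2}}$ ($Y{\left(p,d \right)} = p + \left(\sqrt{2} \sqrt{p} p + \left(p + p\right)^{2}\right) = p + \left(\sqrt{2} p^{\frac{3}{2}} + \left(2 p\right)^{2}\right) = p + \left(\sqrt{2} p^{\frac{3}{2}} + 4 p^{2}\right) = p + \left(4 p^{2} + \sqrt{2} p^{\frac{3}{2}}\right) = p + 4 p^{2} + \sqrt{2} p^{\frac{3}{2}}$)
$\left(N + Y{\left(555,-495 \right)}\right) - 77083 = \left(91404 + 555 \left(1 + 4 \cdot 555 + \sqrt{2} \sqrt{555}\right)\right) - 77083 = \left(91404 + 555 \left(1 + 2220 + \sqrt{1110}\right)\right) - 77083 = \left(91404 + 555 \left(2221 + \sqrt{1110}\right)\right) - 77083 = \left(91404 + \left(1232655 + 555 \sqrt{1110}\right)\right) - 77083 = \left(1324059 + 555 \sqrt{1110}\right) - 77083 = 1246976 + 555 \sqrt{1110}$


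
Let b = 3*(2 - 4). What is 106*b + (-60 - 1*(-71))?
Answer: -625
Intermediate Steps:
b = -6 (b = 3*(-2) = -6)
106*b + (-60 - 1*(-71)) = 106*(-6) + (-60 - 1*(-71)) = -636 + (-60 + 71) = -636 + 11 = -625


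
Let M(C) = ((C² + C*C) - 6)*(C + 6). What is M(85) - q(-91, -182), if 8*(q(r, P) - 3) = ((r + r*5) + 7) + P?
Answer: 10515929/8 ≈ 1.3145e+6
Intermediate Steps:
M(C) = (-6 + 2*C²)*(6 + C) (M(C) = ((C² + C²) - 6)*(6 + C) = (2*C² - 6)*(6 + C) = (-6 + 2*C²)*(6 + C))
q(r, P) = 31/8 + P/8 + 3*r/4 (q(r, P) = 3 + (((r + r*5) + 7) + P)/8 = 3 + (((r + 5*r) + 7) + P)/8 = 3 + ((6*r + 7) + P)/8 = 3 + ((7 + 6*r) + P)/8 = 3 + (7 + P + 6*r)/8 = 3 + (7/8 + P/8 + 3*r/4) = 31/8 + P/8 + 3*r/4)
M(85) - q(-91, -182) = (-36 - 6*85 + 2*85³ + 12*85²) - (31/8 + (⅛)*(-182) + (¾)*(-91)) = (-36 - 510 + 2*614125 + 12*7225) - (31/8 - 91/4 - 273/4) = (-36 - 510 + 1228250 + 86700) - 1*(-697/8) = 1314404 + 697/8 = 10515929/8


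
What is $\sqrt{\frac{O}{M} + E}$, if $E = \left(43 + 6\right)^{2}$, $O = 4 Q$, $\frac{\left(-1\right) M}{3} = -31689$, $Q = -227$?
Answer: $\frac{\sqrt{2411057131917}}{31689} \approx 49.0$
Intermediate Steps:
$M = 95067$ ($M = \left(-3\right) \left(-31689\right) = 95067$)
$O = -908$ ($O = 4 \left(-227\right) = -908$)
$E = 2401$ ($E = 49^{2} = 2401$)
$\sqrt{\frac{O}{M} + E} = \sqrt{- \frac{908}{95067} + 2401} = \sqrt{\frac{228254959}{95067}} = \frac{\sqrt{2411057131917}}{31689}$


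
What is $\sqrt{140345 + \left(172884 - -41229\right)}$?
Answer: $\sqrt{354458} \approx 595.36$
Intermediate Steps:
$\sqrt{140345 + \left(172884 - -41229\right)} = \sqrt{140345 + \left(172884 + 41229\right)} = \sqrt{140345 + 214113} = \sqrt{354458}$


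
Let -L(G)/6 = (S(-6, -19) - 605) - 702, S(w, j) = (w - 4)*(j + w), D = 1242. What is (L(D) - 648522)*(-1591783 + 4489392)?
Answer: -1860786547620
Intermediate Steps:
S(w, j) = (-4 + w)*(j + w)
L(G) = 6342 (L(G) = -6*((((-6)² - 4*(-19) - 4*(-6) - 19*(-6)) - 605) - 702) = -6*(((36 + 76 + 24 + 114) - 605) - 702) = -6*((250 - 605) - 702) = -6*(-355 - 702) = -6*(-1057) = 6342)
(L(D) - 648522)*(-1591783 + 4489392) = (6342 - 648522)*(-1591783 + 4489392) = -642180*2897609 = -1860786547620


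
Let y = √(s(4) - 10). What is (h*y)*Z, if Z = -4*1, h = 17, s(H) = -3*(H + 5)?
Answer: -68*I*√37 ≈ -413.63*I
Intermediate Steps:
s(H) = -15 - 3*H (s(H) = -3*(5 + H) = -15 - 3*H)
y = I*√37 (y = √((-15 - 3*4) - 10) = √((-15 - 12) - 10) = √(-27 - 10) = √(-37) = I*√37 ≈ 6.0828*I)
Z = -4
(h*y)*Z = (17*(I*√37))*(-4) = (17*I*√37)*(-4) = -68*I*√37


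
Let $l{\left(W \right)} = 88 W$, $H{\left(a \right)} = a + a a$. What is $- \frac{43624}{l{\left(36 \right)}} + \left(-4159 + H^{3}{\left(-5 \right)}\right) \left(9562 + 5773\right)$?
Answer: $\frac{23325081607}{396} \approx 5.8902 \cdot 10^{7}$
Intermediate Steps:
$H{\left(a \right)} = a + a^{2}$
$- \frac{43624}{l{\left(36 \right)}} + \left(-4159 + H^{3}{\left(-5 \right)}\right) \left(9562 + 5773\right) = - \frac{43624}{88 \cdot 36} + \left(-4159 + \left(- 5 \left(1 - 5\right)\right)^{3}\right) \left(9562 + 5773\right) = - \frac{43624}{3168} + \left(-4159 + \left(\left(-5\right) \left(-4\right)\right)^{3}\right) 15335 = \left(-43624\right) \frac{1}{3168} + \left(-4159 + 20^{3}\right) 15335 = - \frac{5453}{396} + \left(-4159 + 8000\right) 15335 = - \frac{5453}{396} + 3841 \cdot 15335 = - \frac{5453}{396} + 58901735 = \frac{23325081607}{396}$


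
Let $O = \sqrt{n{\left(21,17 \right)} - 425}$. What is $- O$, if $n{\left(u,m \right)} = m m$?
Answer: $- 2 i \sqrt{34} \approx - 11.662 i$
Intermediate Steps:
$n{\left(u,m \right)} = m^{2}$
$O = 2 i \sqrt{34}$ ($O = \sqrt{17^{2} - 425} = \sqrt{289 - 425} = \sqrt{-136} = 2 i \sqrt{34} \approx 11.662 i$)
$- O = - 2 i \sqrt{34}$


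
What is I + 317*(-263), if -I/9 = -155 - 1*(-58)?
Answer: -82498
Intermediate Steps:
I = 873 (I = -9*(-155 - 1*(-58)) = -9*(-155 + 58) = -9*(-97) = 873)
I + 317*(-263) = 873 + 317*(-263) = 873 - 83371 = -82498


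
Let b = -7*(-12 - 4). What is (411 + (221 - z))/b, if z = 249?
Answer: 383/112 ≈ 3.4196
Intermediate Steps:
b = 112 (b = -7*(-16) = 112)
(411 + (221 - z))/b = (411 + (221 - 1*249))/112 = (411 + (221 - 249))*(1/112) = (411 - 28)*(1/112) = 383*(1/112) = 383/112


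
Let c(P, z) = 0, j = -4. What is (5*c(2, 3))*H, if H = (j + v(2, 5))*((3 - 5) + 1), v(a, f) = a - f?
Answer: 0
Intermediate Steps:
H = 7 (H = (-4 + (2 - 1*5))*((3 - 5) + 1) = (-4 + (2 - 5))*(-2 + 1) = (-4 - 3)*(-1) = -7*(-1) = 7)
(5*c(2, 3))*H = (5*0)*7 = 0*7 = 0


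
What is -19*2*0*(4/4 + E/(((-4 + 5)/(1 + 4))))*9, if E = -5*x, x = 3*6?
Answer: 0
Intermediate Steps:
x = 18
E = -90 (E = -5*18 = -90)
-19*2*0*(4/4 + E/(((-4 + 5)/(1 + 4))))*9 = -19*2*0*(4/4 - 90*(1 + 4)/(-4 + 5))*9 = -0*(4*(¼) - 90/(1/5))*9 = -0*(1 - 90/(1*(⅕)))*9 = -0*(1 - 90/⅕)*9 = -0*(1 - 90*5)*9 = -0*(1 - 450)*9 = -0*(-449)*9 = -19*0*9 = 0*9 = 0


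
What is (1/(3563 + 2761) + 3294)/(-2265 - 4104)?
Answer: -20831257/40277556 ≈ -0.51719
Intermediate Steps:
(1/(3563 + 2761) + 3294)/(-2265 - 4104) = (1/6324 + 3294)/(-6369) = (1/6324 + 3294)*(-1/6369) = (20831257/6324)*(-1/6369) = -20831257/40277556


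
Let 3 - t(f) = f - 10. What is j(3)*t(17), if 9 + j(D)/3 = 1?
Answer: 96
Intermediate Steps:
t(f) = 13 - f (t(f) = 3 - (f - 10) = 3 - (-10 + f) = 3 + (10 - f) = 13 - f)
j(D) = -24 (j(D) = -27 + 3*1 = -27 + 3 = -24)
j(3)*t(17) = -24*(13 - 1*17) = -24*(13 - 17) = -24*(-4) = 96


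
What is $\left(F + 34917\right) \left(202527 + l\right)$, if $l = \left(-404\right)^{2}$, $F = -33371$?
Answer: $565438678$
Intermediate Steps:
$l = 163216$
$\left(F + 34917\right) \left(202527 + l\right) = \left(-33371 + 34917\right) \left(202527 + 163216\right) = 1546 \cdot 365743 = 565438678$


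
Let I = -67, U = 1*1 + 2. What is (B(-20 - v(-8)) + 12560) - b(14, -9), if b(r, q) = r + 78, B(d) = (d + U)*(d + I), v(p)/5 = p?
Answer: 11387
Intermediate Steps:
v(p) = 5*p
U = 3 (U = 1 + 2 = 3)
B(d) = (-67 + d)*(3 + d) (B(d) = (d + 3)*(d - 67) = (3 + d)*(-67 + d) = (-67 + d)*(3 + d))
b(r, q) = 78 + r
(B(-20 - v(-8)) + 12560) - b(14, -9) = ((-201 + (-20 - 5*(-8))**2 - 64*(-20 - 5*(-8))) + 12560) - (78 + 14) = ((-201 + (-20 - 1*(-40))**2 - 64*(-20 - 1*(-40))) + 12560) - 1*92 = ((-201 + (-20 + 40)**2 - 64*(-20 + 40)) + 12560) - 92 = ((-201 + 20**2 - 64*20) + 12560) - 92 = ((-201 + 400 - 1280) + 12560) - 92 = (-1081 + 12560) - 92 = 11479 - 92 = 11387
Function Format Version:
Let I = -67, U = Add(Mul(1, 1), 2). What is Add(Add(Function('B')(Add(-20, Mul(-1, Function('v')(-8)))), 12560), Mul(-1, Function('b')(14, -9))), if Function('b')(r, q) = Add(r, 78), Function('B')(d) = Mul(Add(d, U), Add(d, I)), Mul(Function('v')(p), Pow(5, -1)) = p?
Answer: 11387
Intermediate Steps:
Function('v')(p) = Mul(5, p)
U = 3 (U = Add(1, 2) = 3)
Function('B')(d) = Mul(Add(-67, d), Add(3, d)) (Function('B')(d) = Mul(Add(d, 3), Add(d, -67)) = Mul(Add(3, d), Add(-67, d)) = Mul(Add(-67, d), Add(3, d)))
Function('b')(r, q) = Add(78, r)
Add(Add(Function('B')(Add(-20, Mul(-1, Function('v')(-8)))), 12560), Mul(-1, Function('b')(14, -9))) = Add(Add(Add(-201, Pow(Add(-20, Mul(-1, Mul(5, -8))), 2), Mul(-64, Add(-20, Mul(-1, Mul(5, -8))))), 12560), Mul(-1, Add(78, 14))) = Add(Add(Add(-201, Pow(Add(-20, Mul(-1, -40)), 2), Mul(-64, Add(-20, Mul(-1, -40)))), 12560), Mul(-1, 92)) = Add(Add(Add(-201, Pow(Add(-20, 40), 2), Mul(-64, Add(-20, 40))), 12560), -92) = Add(Add(Add(-201, Pow(20, 2), Mul(-64, 20)), 12560), -92) = Add(Add(Add(-201, 400, -1280), 12560), -92) = Add(Add(-1081, 12560), -92) = Add(11479, -92) = 11387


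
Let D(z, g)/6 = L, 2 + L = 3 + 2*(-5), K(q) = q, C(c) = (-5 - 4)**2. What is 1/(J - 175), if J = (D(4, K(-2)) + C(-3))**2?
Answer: 1/554 ≈ 0.0018051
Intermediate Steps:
C(c) = 81 (C(c) = (-9)**2 = 81)
L = -9 (L = -2 + (3 + 2*(-5)) = -2 + (3 - 10) = -2 - 7 = -9)
D(z, g) = -54 (D(z, g) = 6*(-9) = -54)
J = 729 (J = (-54 + 81)**2 = 27**2 = 729)
1/(J - 175) = 1/(729 - 175) = 1/554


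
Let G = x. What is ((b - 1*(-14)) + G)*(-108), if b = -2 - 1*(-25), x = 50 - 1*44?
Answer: -4644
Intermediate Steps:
x = 6 (x = 50 - 44 = 6)
b = 23 (b = -2 + 25 = 23)
G = 6
((b - 1*(-14)) + G)*(-108) = ((23 - 1*(-14)) + 6)*(-108) = ((23 + 14) + 6)*(-108) = (37 + 6)*(-108) = 43*(-108) = -4644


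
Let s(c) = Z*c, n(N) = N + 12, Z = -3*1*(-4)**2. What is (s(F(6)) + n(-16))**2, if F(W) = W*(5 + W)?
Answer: 10061584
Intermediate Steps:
Z = -48 (Z = -3*16 = -48)
n(N) = 12 + N
s(c) = -48*c
(s(F(6)) + n(-16))**2 = (-288*(5 + 6) + (12 - 16))**2 = (-288*11 - 4)**2 = (-48*66 - 4)**2 = (-3168 - 4)**2 = (-3172)**2 = 10061584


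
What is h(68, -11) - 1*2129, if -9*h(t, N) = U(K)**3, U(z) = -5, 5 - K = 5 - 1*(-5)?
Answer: -19036/9 ≈ -2115.1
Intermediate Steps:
K = -5 (K = 5 - (5 - 1*(-5)) = 5 - (5 + 5) = 5 - 1*10 = 5 - 10 = -5)
h(t, N) = 125/9 (h(t, N) = -1/9*(-5)**3 = -1/9*(-125) = 125/9)
h(68, -11) - 1*2129 = 125/9 - 1*2129 = 125/9 - 2129 = -19036/9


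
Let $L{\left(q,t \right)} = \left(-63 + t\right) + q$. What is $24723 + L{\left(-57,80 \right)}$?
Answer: $24683$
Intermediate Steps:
$L{\left(q,t \right)} = -63 + q + t$
$24723 + L{\left(-57,80 \right)} = 24723 - 40 = 24683$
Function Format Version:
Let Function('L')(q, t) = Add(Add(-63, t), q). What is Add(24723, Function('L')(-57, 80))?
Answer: 24683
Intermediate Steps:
Function('L')(q, t) = Add(-63, q, t)
Add(24723, Function('L')(-57, 80)) = Add(24723, Add(-63, -57, 80)) = Add(24723, -40) = 24683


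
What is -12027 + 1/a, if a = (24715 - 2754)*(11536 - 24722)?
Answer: -3482751551143/289577746 ≈ -12027.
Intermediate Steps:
a = -289577746 (a = 21961*(-13186) = -289577746)
-12027 + 1/a = -12027 + 1/(-289577746) = -12027 - 1/289577746 = -3482751551143/289577746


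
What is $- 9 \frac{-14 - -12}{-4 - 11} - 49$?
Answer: $- \frac{251}{5} \approx -50.2$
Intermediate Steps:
$- 9 \frac{-14 - -12}{-4 - 11} - 49 = - 9 \frac{-14 + 12}{-15} - 49 = - 9 \left(\left(-2\right) \left(- \frac{1}{15}\right)\right) - 49 = \left(-9\right) \frac{2}{15} - 49 = - \frac{6}{5} - 49 = - \frac{251}{5}$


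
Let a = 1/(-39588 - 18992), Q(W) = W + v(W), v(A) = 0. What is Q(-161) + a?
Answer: -9431381/58580 ≈ -161.00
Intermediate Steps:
Q(W) = W (Q(W) = W + 0 = W)
a = -1/58580 (a = 1/(-58580) = -1/58580 ≈ -1.7071e-5)
Q(-161) + a = -161 - 1/58580 = -9431381/58580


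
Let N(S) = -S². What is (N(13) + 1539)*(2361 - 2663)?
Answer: -413740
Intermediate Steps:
(N(13) + 1539)*(2361 - 2663) = (-1*13² + 1539)*(2361 - 2663) = (-1*169 + 1539)*(-302) = (-169 + 1539)*(-302) = 1370*(-302) = -413740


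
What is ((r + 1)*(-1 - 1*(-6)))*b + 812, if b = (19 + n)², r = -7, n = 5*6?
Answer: -71218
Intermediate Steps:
n = 30
b = 2401 (b = (19 + 30)² = 49² = 2401)
((r + 1)*(-1 - 1*(-6)))*b + 812 = ((-7 + 1)*(-1 - 1*(-6)))*2401 + 812 = -6*(-1 + 6)*2401 + 812 = -6*5*2401 + 812 = -30*2401 + 812 = -72030 + 812 = -71218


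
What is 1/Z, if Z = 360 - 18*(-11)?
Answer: 1/558 ≈ 0.0017921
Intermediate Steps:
Z = 558 (Z = 360 - 1*(-198) = 360 + 198 = 558)
1/Z = 1/558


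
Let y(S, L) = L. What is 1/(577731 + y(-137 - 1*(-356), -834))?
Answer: 1/576897 ≈ 1.7334e-6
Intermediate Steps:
1/(577731 + y(-137 - 1*(-356), -834)) = 1/(577731 - 834) = 1/576897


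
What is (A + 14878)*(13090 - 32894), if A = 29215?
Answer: -873217772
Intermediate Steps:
(A + 14878)*(13090 - 32894) = (29215 + 14878)*(13090 - 32894) = 44093*(-19804) = -873217772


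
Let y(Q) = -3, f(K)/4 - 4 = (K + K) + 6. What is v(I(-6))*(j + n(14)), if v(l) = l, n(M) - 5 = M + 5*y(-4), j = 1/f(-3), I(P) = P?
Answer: -195/8 ≈ -24.375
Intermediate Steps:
f(K) = 40 + 8*K (f(K) = 16 + 4*((K + K) + 6) = 16 + 4*(2*K + 6) = 16 + 4*(6 + 2*K) = 16 + (24 + 8*K) = 40 + 8*K)
j = 1/16 (j = 1/(40 + 8*(-3)) = 1/(40 - 24) = 1/16 ≈ 0.062500)
n(M) = -10 + M (n(M) = 5 + (M + 5*(-3)) = 5 + (M - 15) = 5 + (-15 + M) = -10 + M)
v(I(-6))*(j + n(14)) = -6*(1/16 + (-10 + 14)) = -6*(1/16 + 4) = -6*65/16 = -195/8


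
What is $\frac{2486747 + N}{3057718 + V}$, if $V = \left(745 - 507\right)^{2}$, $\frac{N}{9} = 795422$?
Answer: $\frac{9645545}{3114362} \approx 3.0971$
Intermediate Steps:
$N = 7158798$ ($N = 9 \cdot 795422 = 7158798$)
$V = 56644$ ($V = 238^{2} = 56644$)
$\frac{2486747 + N}{3057718 + V} = \frac{2486747 + 7158798}{3057718 + 56644} = \frac{9645545}{3114362}$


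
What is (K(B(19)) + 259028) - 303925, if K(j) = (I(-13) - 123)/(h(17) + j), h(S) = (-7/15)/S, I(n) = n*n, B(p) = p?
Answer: -108599978/2419 ≈ -44895.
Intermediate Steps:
I(n) = n²
h(S) = -7/(15*S) (h(S) = (-7*1/15)/S = -7/(15*S))
K(j) = 46/(-7/255 + j) (K(j) = ((-13)² - 123)/(-7/15/17 + j) = (169 - 123)/(-7/15*1/17 + j) = 46/(-7/255 + j))
(K(B(19)) + 259028) - 303925 = (11730/(-7 + 255*19) + 259028) - 303925 = (11730/(-7 + 4845) + 259028) - 303925 = (11730/4838 + 259028) - 303925 = (11730*(1/4838) + 259028) - 303925 = (5865/2419 + 259028) - 303925 = 626594597/2419 - 303925 = -108599978/2419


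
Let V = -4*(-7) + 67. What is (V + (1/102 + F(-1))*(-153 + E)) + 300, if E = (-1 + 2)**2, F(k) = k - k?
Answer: 20069/51 ≈ 393.51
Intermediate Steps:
F(k) = 0
E = 1 (E = 1**2 = 1)
V = 95 (V = 28 + 67 = 95)
(V + (1/102 + F(-1))*(-153 + E)) + 300 = (95 + (1/102 + 0)*(-153 + 1)) + 300 = (95 + (1/102 + 0)*(-152)) + 300 = (95 + (1/102)*(-152)) + 300 = (95 - 76/51) + 300 = 4769/51 + 300 = 20069/51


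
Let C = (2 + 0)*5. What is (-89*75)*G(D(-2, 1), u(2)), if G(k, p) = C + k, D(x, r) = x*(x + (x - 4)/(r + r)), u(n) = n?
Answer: -133500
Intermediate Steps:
C = 10 (C = 2*5 = 10)
D(x, r) = x*(x + (-4 + x)/(2*r)) (D(x, r) = x*(x + (-4 + x)/((2*r))) = x*(x + (-4 + x)*(1/(2*r))) = x*(x + (-4 + x)/(2*r)))
G(k, p) = 10 + k
(-89*75)*G(D(-2, 1), u(2)) = (-89*75)*(10 + (½)*(-2)*(-4 - 2 + 2*1*(-2))/1) = -6675*(10 + (½)*(-2)*1*(-4 - 2 - 4)) = -6675*(10 + (½)*(-2)*1*(-10)) = -6675*(10 + 10) = -6675*20 = -133500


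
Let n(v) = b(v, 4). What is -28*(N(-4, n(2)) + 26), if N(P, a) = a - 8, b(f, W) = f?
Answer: -560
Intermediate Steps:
n(v) = v
N(P, a) = -8 + a
-28*(N(-4, n(2)) + 26) = -28*((-8 + 2) + 26) = -28*(-6 + 26) = -28*20 = -560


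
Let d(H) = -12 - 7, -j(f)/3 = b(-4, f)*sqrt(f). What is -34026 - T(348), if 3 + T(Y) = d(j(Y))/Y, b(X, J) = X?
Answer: -11839985/348 ≈ -34023.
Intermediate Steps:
j(f) = 12*sqrt(f) (j(f) = -(-12)*sqrt(f) = 12*sqrt(f))
d(H) = -19
T(Y) = -3 - 19/Y
-34026 - T(348) = -34026 - (-3 - 19/348) = -34026 - 1*(-1063/348) = -34026 + 1063/348 = -11839985/348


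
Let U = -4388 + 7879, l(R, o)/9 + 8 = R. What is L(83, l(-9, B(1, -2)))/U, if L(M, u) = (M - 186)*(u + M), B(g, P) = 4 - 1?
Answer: 7210/3491 ≈ 2.0653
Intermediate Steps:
B(g, P) = 3
l(R, o) = -72 + 9*R
L(M, u) = (-186 + M)*(M + u)
U = 3491
L(83, l(-9, B(1, -2)))/U = (83² - 186*83 - 186*(-72 + 9*(-9)) + 83*(-72 + 9*(-9)))/3491 = (6889 - 15438 - 186*(-72 - 81) + 83*(-72 - 81))*(1/3491) = (6889 - 15438 - 186*(-153) + 83*(-153))*(1/3491) = (6889 - 15438 + 28458 - 12699)*(1/3491) = 7210*(1/3491) = 7210/3491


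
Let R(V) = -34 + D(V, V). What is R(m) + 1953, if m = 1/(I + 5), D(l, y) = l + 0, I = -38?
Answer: 63326/33 ≈ 1919.0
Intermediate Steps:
D(l, y) = l
m = -1/33 (m = 1/(-38 + 5) = 1/(-33) = -1/33 ≈ -0.030303)
R(V) = -34 + V
R(m) + 1953 = (-34 - 1/33) + 1953 = -1123/33 + 1953 = 63326/33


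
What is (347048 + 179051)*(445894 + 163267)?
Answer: 320478992939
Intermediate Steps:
(347048 + 179051)*(445894 + 163267) = 526099*609161 = 320478992939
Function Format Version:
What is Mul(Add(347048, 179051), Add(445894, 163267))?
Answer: 320478992939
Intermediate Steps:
Mul(Add(347048, 179051), Add(445894, 163267)) = Mul(526099, 609161) = 320478992939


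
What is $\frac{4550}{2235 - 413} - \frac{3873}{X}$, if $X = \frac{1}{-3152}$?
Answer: $\frac{11121213331}{911} \approx 1.2208 \cdot 10^{7}$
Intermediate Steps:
$X = - \frac{1}{3152} \approx -0.00031726$
$\frac{4550}{2235 - 413} - \frac{3873}{X} = \frac{4550}{2235 - 413} - \frac{3873}{- \frac{1}{3152}} = \frac{4550}{1822} - -12207696 = 4550 \cdot \frac{1}{1822} + 12207696 = \frac{2275}{911} + 12207696 = \frac{11121213331}{911}$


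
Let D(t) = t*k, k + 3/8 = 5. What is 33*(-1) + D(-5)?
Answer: -449/8 ≈ -56.125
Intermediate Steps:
k = 37/8 (k = -3/8 + 5 = 37/8 ≈ 4.6250)
D(t) = 37*t/8 (D(t) = t*(37/8) = 37*t/8)
33*(-1) + D(-5) = 33*(-1) + (37/8)*(-5) = -33 - 185/8 = -449/8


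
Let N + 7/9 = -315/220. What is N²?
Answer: 765625/156816 ≈ 4.8823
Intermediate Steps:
N = -875/396 (N = -7/9 - 315/220 = -7/9 - 315*1/220 = -7/9 - 63/44 = -875/396 ≈ -2.2096)
N² = (-875/396)² = 765625/156816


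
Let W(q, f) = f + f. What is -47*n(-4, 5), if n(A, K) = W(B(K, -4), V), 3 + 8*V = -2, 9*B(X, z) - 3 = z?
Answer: 235/4 ≈ 58.750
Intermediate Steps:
B(X, z) = 1/3 + z/9
V = -5/8 (V = -3/8 + (1/8)*(-2) = -3/8 - 1/4 = -5/8 ≈ -0.62500)
W(q, f) = 2*f
n(A, K) = -5/4 (n(A, K) = 2*(-5/8) = -5/4)
-47*n(-4, 5) = -47*(-5/4) = 235/4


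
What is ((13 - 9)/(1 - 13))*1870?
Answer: -1870/3 ≈ -623.33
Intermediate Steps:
((13 - 9)/(1 - 13))*1870 = (4/(-12))*1870 = (4*(-1/12))*1870 = -⅓*1870 = -1870/3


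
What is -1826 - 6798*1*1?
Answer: -8624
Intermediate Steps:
-1826 - 6798*1*1 = -1826 - 6798 = -8624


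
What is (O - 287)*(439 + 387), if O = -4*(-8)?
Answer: -210630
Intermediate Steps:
O = 32
(O - 287)*(439 + 387) = (32 - 287)*(439 + 387) = -255*826 = -210630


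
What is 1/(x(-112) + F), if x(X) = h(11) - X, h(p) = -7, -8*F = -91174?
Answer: 4/46007 ≈ 8.6943e-5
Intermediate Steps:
F = 45587/4 (F = -⅛*(-91174) = 45587/4 ≈ 11397.)
x(X) = -7 - X
1/(x(-112) + F) = 1/((-7 - 1*(-112)) + 45587/4) = 1/((-7 + 112) + 45587/4) = 1/(105 + 45587/4) = 1/(46007/4) = 4/46007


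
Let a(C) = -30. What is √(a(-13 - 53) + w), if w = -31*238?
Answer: 4*I*√463 ≈ 86.07*I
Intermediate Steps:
w = -7378
√(a(-13 - 53) + w) = √(-30 - 7378) = √(-7408) = 4*I*√463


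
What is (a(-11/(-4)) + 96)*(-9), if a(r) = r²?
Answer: -14913/16 ≈ -932.06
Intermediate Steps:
(a(-11/(-4)) + 96)*(-9) = ((-11/(-4))² + 96)*(-9) = ((-11*(-¼))² + 96)*(-9) = ((11/4)² + 96)*(-9) = (121/16 + 96)*(-9) = (1657/16)*(-9) = -14913/16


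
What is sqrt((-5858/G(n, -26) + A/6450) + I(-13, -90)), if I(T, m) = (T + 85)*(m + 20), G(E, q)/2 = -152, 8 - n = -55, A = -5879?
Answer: I*sqrt(12066806234658)/49020 ≈ 70.864*I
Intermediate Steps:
n = 63 (n = 8 - 1*(-55) = 8 + 55 = 63)
G(E, q) = -304 (G(E, q) = 2*(-152) = -304)
I(T, m) = (20 + m)*(85 + T) (I(T, m) = (85 + T)*(20 + m) = (20 + m)*(85 + T))
sqrt((-5858/G(n, -26) + A/6450) + I(-13, -90)) = sqrt((-5858/(-304) - 5879/6450) + (1700 + 20*(-13) + 85*(-90) - 13*(-90))) = sqrt((-5858*(-1/304) - 5879*1/6450) + (1700 - 260 - 7650 + 1170)) = sqrt((2929/152 - 5879/6450) - 5040) = sqrt(8999221/490200 - 5040) = sqrt(-2461608779/490200) = I*sqrt(12066806234658)/49020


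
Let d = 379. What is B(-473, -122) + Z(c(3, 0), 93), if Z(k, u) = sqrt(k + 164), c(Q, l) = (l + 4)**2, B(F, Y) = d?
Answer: 379 + 6*sqrt(5) ≈ 392.42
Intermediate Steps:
B(F, Y) = 379
c(Q, l) = (4 + l)**2
Z(k, u) = sqrt(164 + k)
B(-473, -122) + Z(c(3, 0), 93) = 379 + sqrt(164 + (4 + 0)**2) = 379 + sqrt(164 + 4**2) = 379 + sqrt(164 + 16) = 379 + sqrt(180) = 379 + 6*sqrt(5)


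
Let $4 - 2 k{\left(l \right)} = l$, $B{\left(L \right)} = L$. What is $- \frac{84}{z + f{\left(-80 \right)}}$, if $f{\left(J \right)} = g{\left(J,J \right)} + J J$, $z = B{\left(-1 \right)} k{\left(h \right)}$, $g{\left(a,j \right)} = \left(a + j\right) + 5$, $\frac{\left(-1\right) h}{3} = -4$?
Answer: $- \frac{28}{2083} \approx -0.013442$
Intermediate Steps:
$h = 12$ ($h = \left(-3\right) \left(-4\right) = 12$)
$g{\left(a,j \right)} = 5 + a + j$
$k{\left(l \right)} = 2 - \frac{l}{2}$
$z = 4$ ($z = - (2 - 6) = \left(-1\right) \left(-4\right) = 4$)
$f{\left(J \right)} = 5 + J^{2} + 2 J$ ($f{\left(J \right)} = \left(5 + J + J\right) + J J = \left(5 + 2 J\right) + J^{2} = 5 + J^{2} + 2 J$)
$- \frac{84}{z + f{\left(-80 \right)}} = - \frac{84}{4 + \left(5 + \left(-80\right)^{2} + 2 \left(-80\right)\right)} = - \frac{84}{4 + \left(5 + 6400 - 160\right)} = - \frac{84}{4 + 6245} = - \frac{84}{6249} = \left(-84\right) \frac{1}{6249} = - \frac{28}{2083}$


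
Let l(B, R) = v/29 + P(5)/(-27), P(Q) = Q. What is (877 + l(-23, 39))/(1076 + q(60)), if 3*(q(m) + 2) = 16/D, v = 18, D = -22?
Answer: 3778676/4624137 ≈ 0.81716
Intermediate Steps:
q(m) = -74/33 (q(m) = -2 + (16/(-22))/3 = -2 + (16*(-1/22))/3 = -2 + (1/3)*(-8/11) = -2 - 8/33 = -74/33)
l(B, R) = 341/783 (l(B, R) = 18/29 + 5/(-27) = 18*(1/29) + 5*(-1/27) = 18/29 - 5/27 = 341/783)
(877 + l(-23, 39))/(1076 + q(60)) = (877 + 341/783)/(1076 - 74/33) = 687032/(783*(35434/33)) = (687032/783)*(33/35434) = 3778676/4624137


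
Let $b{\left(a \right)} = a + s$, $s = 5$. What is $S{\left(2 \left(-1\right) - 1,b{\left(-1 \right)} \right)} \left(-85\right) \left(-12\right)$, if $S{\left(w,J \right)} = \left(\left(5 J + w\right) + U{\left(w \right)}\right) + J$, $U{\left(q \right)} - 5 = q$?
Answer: $23460$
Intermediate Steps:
$U{\left(q \right)} = 5 + q$
$b{\left(a \right)} = 5 + a$ ($b{\left(a \right)} = a + 5 = 5 + a$)
$S{\left(w,J \right)} = 5 + 2 w + 6 J$ ($S{\left(w,J \right)} = \left(\left(5 J + w\right) + \left(5 + w\right)\right) + J = \left(\left(w + 5 J\right) + \left(5 + w\right)\right) + J = \left(5 + 2 w + 5 J\right) + J = 5 + 2 w + 6 J$)
$S{\left(2 \left(-1\right) - 1,b{\left(-1 \right)} \right)} \left(-85\right) \left(-12\right) = \left(5 + 2 \left(2 \left(-1\right) - 1\right) + 6 \left(5 - 1\right)\right) \left(-85\right) \left(-12\right) = \left(5 + 2 \left(-2 - 1\right) + 6 \cdot 4\right) \left(-85\right) \left(-12\right) = \left(5 + 2 \left(-3\right) + 24\right) \left(-85\right) \left(-12\right) = \left(5 - 6 + 24\right) \left(-85\right) \left(-12\right) = 23 \left(-85\right) \left(-12\right) = \left(-1955\right) \left(-12\right) = 23460$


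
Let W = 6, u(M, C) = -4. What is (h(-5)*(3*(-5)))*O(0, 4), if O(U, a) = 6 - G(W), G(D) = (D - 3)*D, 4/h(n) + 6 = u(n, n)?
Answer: -72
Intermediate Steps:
h(n) = -⅖ (h(n) = 4/(-6 - 4) = 4/(-10) = 4*(-⅒) = -⅖)
G(D) = D*(-3 + D) (G(D) = (-3 + D)*D = D*(-3 + D))
O(U, a) = -12 (O(U, a) = 6 - 6*(-3 + 6) = 6 - 6*3 = 6 - 1*18 = 6 - 18 = -12)
(h(-5)*(3*(-5)))*O(0, 4) = -6*(-5)/5*(-12) = -⅖*(-15)*(-12) = 6*(-12) = -72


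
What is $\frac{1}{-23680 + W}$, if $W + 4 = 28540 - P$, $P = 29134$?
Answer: $- \frac{1}{24278} \approx -4.119 \cdot 10^{-5}$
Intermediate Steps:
$W = -598$ ($W = -4 + \left(28540 - 29134\right) = -4 - 594 = -598$)
$\frac{1}{-23680 + W} = \frac{1}{-23680 - 598} = \frac{1}{-24278} = - \frac{1}{24278}$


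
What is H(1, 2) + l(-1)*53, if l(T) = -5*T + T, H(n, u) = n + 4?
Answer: 217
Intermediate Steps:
H(n, u) = 4 + n
l(T) = -4*T
H(1, 2) + l(-1)*53 = (4 + 1) - 4*(-1)*53 = 5 + 4*53 = 5 + 212 = 217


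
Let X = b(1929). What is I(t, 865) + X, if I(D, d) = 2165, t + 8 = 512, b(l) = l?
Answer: 4094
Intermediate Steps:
t = 504 (t = -8 + 512 = 504)
X = 1929
I(t, 865) + X = 2165 + 1929 = 4094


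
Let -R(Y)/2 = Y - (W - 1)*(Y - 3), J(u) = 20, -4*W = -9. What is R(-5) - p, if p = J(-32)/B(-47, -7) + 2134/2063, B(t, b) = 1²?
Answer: -64024/2063 ≈ -31.034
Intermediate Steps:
W = 9/4 (W = -¼*(-9) = 9/4 ≈ 2.2500)
B(t, b) = 1
R(Y) = -15/2 + Y/2 (R(Y) = -2*(Y - (9/4 - 1)*(Y - 3)) = -2*(Y - 5*(-3 + Y)/4) = -2*(Y - (-15/4 + 5*Y/4)) = -2*(Y + (15/4 - 5*Y/4)) = -2*(15/4 - Y/4) = -15/2 + Y/2)
p = 43394/2063 (p = 20/1 + 2134/2063 = 20*1 + 2134*(1/2063) = 20 + 2134/2063 = 43394/2063 ≈ 21.034)
R(-5) - p = (-15/2 + (½)*(-5)) - 1*43394/2063 = (-15/2 - 5/2) - 43394/2063 = -10 - 43394/2063 = -64024/2063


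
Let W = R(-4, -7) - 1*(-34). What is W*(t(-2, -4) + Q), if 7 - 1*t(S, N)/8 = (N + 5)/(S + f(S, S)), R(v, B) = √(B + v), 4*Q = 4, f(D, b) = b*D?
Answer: 1802 + 53*I*√11 ≈ 1802.0 + 175.78*I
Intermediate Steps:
f(D, b) = D*b
Q = 1 (Q = (¼)*4 = 1)
t(S, N) = 56 - 8*(5 + N)/(S + S²) (t(S, N) = 56 - 8*(N + 5)/(S + S*S) = 56 - 8*(5 + N)/(S + S²))
W = 34 + I*√11 (W = √(-7 - 4) - 1*(-34) = √(-11) + 34 = I*√11 + 34 = 34 + I*√11 ≈ 34.0 + 3.3166*I)
W*(t(-2, -4) + Q) = (34 + I*√11)*(8*(-5 - 1*(-4) + 7*(-2) + 7*(-2)²)/(-2*(1 - 2)) + 1) = (34 + I*√11)*(8*(-½)*(-5 + 4 - 14 + 7*4)/(-1) + 1) = (34 + I*√11)*(8*(-½)*(-1)*(-5 + 4 - 14 + 28) + 1) = (34 + I*√11)*(8*(-½)*(-1)*13 + 1) = (34 + I*√11)*(52 + 1) = (34 + I*√11)*53 = 1802 + 53*I*√11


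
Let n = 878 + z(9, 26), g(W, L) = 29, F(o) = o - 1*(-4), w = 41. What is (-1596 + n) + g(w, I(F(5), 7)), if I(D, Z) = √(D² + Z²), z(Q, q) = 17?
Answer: -672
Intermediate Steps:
F(o) = 4 + o (F(o) = o + 4 = 4 + o)
n = 895 (n = 878 + 17 = 895)
(-1596 + n) + g(w, I(F(5), 7)) = (-1596 + 895) + 29 = -701 + 29 = -672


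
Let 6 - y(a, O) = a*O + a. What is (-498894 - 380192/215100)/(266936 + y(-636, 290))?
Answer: -13414059949/12153633975 ≈ -1.1037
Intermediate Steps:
y(a, O) = 6 - a - O*a (y(a, O) = 6 - (a*O + a) = 6 - (O*a + a) = 6 - (a + O*a) = 6 + (-a - O*a) = 6 - a - O*a)
(-498894 - 380192/215100)/(266936 + y(-636, 290)) = (-498894 - 380192/215100)/(266936 + (6 - 1*(-636) - 1*290*(-636))) = (-498894 - 380192*1/215100)/(266936 + (6 + 636 + 184440)) = (-498894 - 95048/53775)/(266936 + 185082) = -26828119898/53775/452018 = -26828119898/53775*1/452018 = -13414059949/12153633975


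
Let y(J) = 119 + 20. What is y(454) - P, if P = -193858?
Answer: 193997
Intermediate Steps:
y(J) = 139
y(454) - P = 139 - 1*(-193858) = 139 + 193858 = 193997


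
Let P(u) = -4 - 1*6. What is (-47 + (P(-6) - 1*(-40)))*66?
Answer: -1122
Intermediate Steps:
P(u) = -10 (P(u) = -4 - 6 = -10)
(-47 + (P(-6) - 1*(-40)))*66 = (-47 + (-10 - 1*(-40)))*66 = (-47 + (-10 + 40))*66 = (-47 + 30)*66 = -17*66 = -1122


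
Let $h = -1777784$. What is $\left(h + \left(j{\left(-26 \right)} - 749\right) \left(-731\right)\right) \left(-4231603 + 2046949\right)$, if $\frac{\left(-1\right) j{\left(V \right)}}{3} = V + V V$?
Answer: $-426411690990$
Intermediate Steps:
$j{\left(V \right)} = - 3 V - 3 V^{2}$ ($j{\left(V \right)} = - 3 \left(V + V V\right) = - 3 \left(V + V^{2}\right) = - 3 V - 3 V^{2}$)
$\left(h + \left(j{\left(-26 \right)} - 749\right) \left(-731\right)\right) \left(-4231603 + 2046949\right) = \left(-1777784 + \left(\left(-3\right) \left(-26\right) \left(1 - 26\right) - 749\right) \left(-731\right)\right) \left(-4231603 + 2046949\right) = \left(-1777784 + \left(\left(-3\right) \left(-26\right) \left(-25\right) - 749\right) \left(-731\right)\right) \left(-2184654\right) = \left(-1777784 + \left(-1950 - 749\right) \left(-731\right)\right) \left(-2184654\right) = \left(-1777784 - -1972969\right) \left(-2184654\right) = \left(-1777784 + 1972969\right) \left(-2184654\right) = 195185 \left(-2184654\right) = -426411690990$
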